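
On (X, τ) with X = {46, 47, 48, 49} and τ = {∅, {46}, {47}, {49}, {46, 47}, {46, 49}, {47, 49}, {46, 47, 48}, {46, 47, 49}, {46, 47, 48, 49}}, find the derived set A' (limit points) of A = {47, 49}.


A' = {48}

For each x ∈ X, list the open sets U ∈ τ with x ∈ U, then check whether U ∩ (A ∖ {x}) ≠ ∅ for every such U.
  x = 46: open {46} ∋ x has {46} ∩ (A ∖ {46}) = ∅, so x is NOT a limit point.
  x = 47: open {47} ∋ x has {47} ∩ (A ∖ {47}) = ∅, so x is NOT a limit point.
  x = 48: opens ∋ x are {46, 47, 48}, {46, 47, 48, 49}; each meets A ∖ {48}, so x IS a limit point.
  x = 49: open {49} ∋ x has {49} ∩ (A ∖ {49}) = ∅, so x is NOT a limit point.
Collecting: A' = {48}.


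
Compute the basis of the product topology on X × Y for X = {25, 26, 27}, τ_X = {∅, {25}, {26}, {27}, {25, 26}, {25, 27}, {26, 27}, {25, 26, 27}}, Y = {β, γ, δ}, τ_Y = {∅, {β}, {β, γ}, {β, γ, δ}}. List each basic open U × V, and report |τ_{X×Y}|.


Basis B = {∅ × ∅, {25} × {β}, {26} × {β}, {27} × {β}, {25} × {β, γ}, {25, 26} × {β}, {25, 27} × {β}, {26} × {β, γ}, {26, 27} × {β}, {27} × {β, γ}, {25} × {β, γ, δ}, {25, 26, 27} × {β}, {26} × {β, γ, δ}, {27} × {β, γ, δ}, {25, 26} × {β, γ}, {25, 27} × {β, γ}, {26, 27} × {β, γ}, {25, 26} × {β, γ, δ}, {25, 27} × {β, γ, δ}, {25, 26, 27} × {β, γ}, {26, 27} × {β, γ, δ}, {25, 26, 27} × {β, γ, δ}}; |τ_{X×Y}| = 64.

Enumerate products U × V with U ∈ τ_X, V ∈ τ_Y (deduplicated):
  ∅ × ∅ = {} (∅)
  {25} × {β} = {(25,β)}
  {26} × {β} = {(26,β)}
  {27} × {β} = {(27,β)}
  {25} × {β, γ} = {(25,β), (25,γ)}
  {25, 26} × {β} = {(25,β), (26,β)}
  {25, 27} × {β} = {(25,β), (27,β)}
  {26} × {β, γ} = {(26,β), (26,γ)}
  {26, 27} × {β} = {(26,β), (27,β)}
  {27} × {β, γ} = {(27,β), (27,γ)}
  {25} × {β, γ, δ} = {(25,β), (25,γ), (25,δ)}
  {25, 26, 27} × {β} = {(25,β), (26,β), (27,β)}
  {26} × {β, γ, δ} = {(26,β), (26,γ), (26,δ)}
  {27} × {β, γ, δ} = {(27,β), (27,γ), (27,δ)}
  {25, 26} × {β, γ} = {(25,β), (25,γ), (26,β), (26,γ)}
  {25, 27} × {β, γ} = {(25,β), (25,γ), (27,β), (27,γ)}
  {26, 27} × {β, γ} = {(26,β), (26,γ), (27,β), (27,γ)}
  {25, 26} × {β, γ, δ} = {(25,β), (25,γ), (25,δ), (26,β), (26,γ), (26,δ)}
  {25, 27} × {β, γ, δ} = {(25,β), (25,γ), (25,δ), (27,β), (27,γ), (27,δ)}
  {25, 26, 27} × {β, γ} = {(25,β), (25,γ), (26,β), (26,γ), (27,β), (27,γ)}
  {26, 27} × {β, γ, δ} = {(26,β), (26,γ), (26,δ), (27,β), (27,γ), (27,δ)}
  {25, 26, 27} × {β, γ, δ} = {(25,β), (25,γ), (25,δ), (26,β), (26,γ), (26,δ), (27,β), (27,γ), (27,δ)}
These 22 distinct sets form the basis B.
Close under arbitrary unions to get τ_{X×Y}; counting gives |τ_{X×Y}| = 64.


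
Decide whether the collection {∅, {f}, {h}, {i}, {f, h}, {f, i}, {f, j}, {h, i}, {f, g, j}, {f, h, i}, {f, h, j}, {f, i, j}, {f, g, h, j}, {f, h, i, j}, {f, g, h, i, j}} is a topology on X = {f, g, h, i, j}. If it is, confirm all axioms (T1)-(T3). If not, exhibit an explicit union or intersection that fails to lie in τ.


τ is NOT a topology on X.

Axiom (T1): ∅ ∈ τ? Yes; X ∈ τ? Yes.
Axiom (T2/T3): check pairwise unions and intersections of members of τ.
Counterexample for (T2): {i} ∪ {f, g, j} = {f, g, i, j} ∉ τ. Therefore τ is NOT a topology.


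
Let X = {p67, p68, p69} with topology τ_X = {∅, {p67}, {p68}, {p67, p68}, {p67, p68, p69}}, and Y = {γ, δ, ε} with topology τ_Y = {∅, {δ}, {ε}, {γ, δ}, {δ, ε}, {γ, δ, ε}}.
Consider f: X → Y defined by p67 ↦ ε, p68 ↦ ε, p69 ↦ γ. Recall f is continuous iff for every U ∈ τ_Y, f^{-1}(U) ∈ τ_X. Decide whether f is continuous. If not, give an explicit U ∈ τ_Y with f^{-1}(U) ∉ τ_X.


f is NOT continuous.

Compute f^{-1}(U) for each U ∈ τ_Y:
  U = ∅: f^{-1}(U) = ∅ ∈ τ_X ✓.
  U = {δ}: f^{-1}(U) = ∅ ∈ τ_X ✓.
  U = {ε}: f^{-1}(U) = {p67, p68} ∈ τ_X ✓.
  U = {γ, δ}: f^{-1}(U) = {p69} ∉ τ_X ✗.
  U = {δ, ε}: f^{-1}(U) = {p67, p68} ∈ τ_X ✓.
  U = {γ, δ, ε}: f^{-1}(U) = {p67, p68, p69} ∈ τ_X ✓.
Found U = {γ, δ} with f^{-1}(U) = {p69} not in τ_X. Therefore f is NOT continuous.


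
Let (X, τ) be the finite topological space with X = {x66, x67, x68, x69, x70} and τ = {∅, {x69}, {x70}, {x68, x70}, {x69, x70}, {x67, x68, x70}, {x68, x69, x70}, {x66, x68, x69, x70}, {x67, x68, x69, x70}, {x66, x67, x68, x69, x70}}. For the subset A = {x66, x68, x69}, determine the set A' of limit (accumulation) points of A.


A' = {x66, x67}

For each x ∈ X, list the open sets U ∈ τ with x ∈ U, then check whether U ∩ (A ∖ {x}) ≠ ∅ for every such U.
  x = x66: opens ∋ x are {x66, x68, x69, x70}, {x66, x67, x68, x69, x70}; each meets A ∖ {x66}, so x IS a limit point.
  x = x67: opens ∋ x are {x67, x68, x70}, {x67, x68, x69, x70}, {x66, x67, x68, x69, x70}; each meets A ∖ {x67}, so x IS a limit point.
  x = x68: open {x68, x70} ∋ x has {x68, x70} ∩ (A ∖ {x68}) = ∅, so x is NOT a limit point.
  x = x69: open {x69} ∋ x has {x69} ∩ (A ∖ {x69}) = ∅, so x is NOT a limit point.
  x = x70: open {x70} ∋ x has {x70} ∩ (A ∖ {x70}) = ∅, so x is NOT a limit point.
Collecting: A' = {x66, x67}.


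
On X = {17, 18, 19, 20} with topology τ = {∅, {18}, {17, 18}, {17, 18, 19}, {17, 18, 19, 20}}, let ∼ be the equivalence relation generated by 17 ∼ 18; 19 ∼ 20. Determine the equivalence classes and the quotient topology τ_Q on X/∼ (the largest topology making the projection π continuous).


X/∼ = {[17=18], [19=20]}; |τ_Q| = 3.

Equivalence classes: [17=18], [19=20].
Quotient map π: X → X/∼ sends 17 ↦ [17=18], 18 ↦ [17=18], 19 ↦ [19=20], 20 ↦ [19=20].
For each subset V ⊆ X/∼, compute π^{-1}(V) ⊆ X and check whether π^{-1}(V) ∈ τ. V is open in τ_Q iff π^{-1}(V) ∈ τ.
  V = {}: π^{-1}(V) = ∅ ∈ τ ✓.
  V = {[17=18]}: π^{-1}(V) = {17, 18} ∈ τ ✓.
  V = {[19=20]}: π^{-1}(V) = {19, 20} ∉ τ ✗.
  V = {[17=18], [19=20]}: π^{-1}(V) = {17, 18, 19, 20} ∈ τ ✓.
Open sets in the quotient: τ_Q = {{}, {[17=18]}, {[17=18], [19=20]}} (3 elements).


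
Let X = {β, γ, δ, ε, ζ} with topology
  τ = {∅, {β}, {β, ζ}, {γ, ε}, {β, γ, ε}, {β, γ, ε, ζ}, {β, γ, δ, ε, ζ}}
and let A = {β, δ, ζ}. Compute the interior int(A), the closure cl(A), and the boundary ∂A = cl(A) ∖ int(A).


int(A) = {β, ζ}, cl(A) = {β, δ, ζ}, ∂A = {δ}.

Closed sets in (X, τ) are complements of opens:
  closed(X, τ) = {∅, {δ}, {δ, ζ}, {β, δ, ζ}, {γ, δ, ε}, {γ, δ, ε, ζ}, {β, γ, δ, ε, ζ}}.
int(A) = ⋃ {U ∈ τ : U ⊆ A}. Opens contained in A: ∅, {β}, {β, ζ}.
Taking the union of these: int(A) = {β, ζ}.
cl(A) = ⋂ {C closed : A ⊆ C}. Closed sets containing A: {β, δ, ζ}, {β, γ, δ, ε, ζ}.
Intersecting these: cl(A) = {β, δ, ζ}.
∂A = cl(A) ∖ int(A) = {β, δ, ζ} ∖ {β, ζ} = {δ}.


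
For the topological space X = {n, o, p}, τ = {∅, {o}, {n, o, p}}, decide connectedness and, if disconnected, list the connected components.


(X, τ) is connected.

Find clopen sets (U ∈ τ with X ∖ U ∈ τ):
  U = ∅, X ∖ U = {n, o, p} — both open, so U is clopen.
  U = {n, o, p}, X ∖ U = ∅ — both open, so U is clopen.
Only trivial clopens (∅ and X) exist, so (X, τ) is connected.
Compute connected components by grouping points that agree on all clopens:
  component: {n, o, p}


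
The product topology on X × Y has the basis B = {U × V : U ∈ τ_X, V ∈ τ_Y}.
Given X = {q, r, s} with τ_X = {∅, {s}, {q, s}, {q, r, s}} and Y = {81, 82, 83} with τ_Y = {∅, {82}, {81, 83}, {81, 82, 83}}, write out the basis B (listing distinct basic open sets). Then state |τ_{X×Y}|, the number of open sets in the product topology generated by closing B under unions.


Basis B = {∅ × ∅, {s} × {82}, {q, s} × {82}, {s} × {81, 83}, {q, r, s} × {82}, {s} × {81, 82, 83}, {q, s} × {81, 83}, {q, s} × {81, 82, 83}, {q, r, s} × {81, 83}, {q, r, s} × {81, 82, 83}}; |τ_{X×Y}| = 16.

Enumerate products U × V with U ∈ τ_X, V ∈ τ_Y (deduplicated):
  ∅ × ∅ = {} (∅)
  {s} × {82} = {(s,82)}
  {q, s} × {82} = {(q,82), (s,82)}
  {s} × {81, 83} = {(s,81), (s,83)}
  {q, r, s} × {82} = {(q,82), (r,82), (s,82)}
  {s} × {81, 82, 83} = {(s,81), (s,82), (s,83)}
  {q, s} × {81, 83} = {(q,81), (q,83), (s,81), (s,83)}
  {q, s} × {81, 82, 83} = {(q,81), (q,82), (q,83), (s,81), (s,82), (s,83)}
  {q, r, s} × {81, 83} = {(q,81), (q,83), (r,81), (r,83), (s,81), (s,83)}
  {q, r, s} × {81, 82, 83} = {(q,81), (q,82), (q,83), (r,81), (r,82), (r,83), (s,81), (s,82), (s,83)}
These 10 distinct sets form the basis B.
Close under arbitrary unions to get τ_{X×Y}; counting gives |τ_{X×Y}| = 16.


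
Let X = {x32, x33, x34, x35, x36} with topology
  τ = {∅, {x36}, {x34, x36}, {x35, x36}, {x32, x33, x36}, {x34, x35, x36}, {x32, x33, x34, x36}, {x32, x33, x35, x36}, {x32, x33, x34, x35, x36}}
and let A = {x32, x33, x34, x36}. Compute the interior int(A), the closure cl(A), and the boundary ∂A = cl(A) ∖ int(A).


int(A) = {x32, x33, x34, x36}, cl(A) = {x32, x33, x34, x35, x36}, ∂A = {x35}.

Closed sets in (X, τ) are complements of opens:
  closed(X, τ) = {∅, {x34}, {x35}, {x32, x33}, {x34, x35}, {x32, x33, x34}, {x32, x33, x35}, {x32, x33, x34, x35}, {x32, x33, x34, x35, x36}}.
int(A) = ⋃ {U ∈ τ : U ⊆ A}. Opens contained in A: ∅, {x36}, {x34, x36}, {x32, x33, x36}, {x32, x33, x34, x36}.
Taking the union of these: int(A) = {x32, x33, x34, x36}.
cl(A) = ⋂ {C closed : A ⊆ C}. Closed sets containing A: {x32, x33, x34, x35, x36}.
Intersecting these: cl(A) = {x32, x33, x34, x35, x36}.
∂A = cl(A) ∖ int(A) = {x32, x33, x34, x35, x36} ∖ {x32, x33, x34, x36} = {x35}.


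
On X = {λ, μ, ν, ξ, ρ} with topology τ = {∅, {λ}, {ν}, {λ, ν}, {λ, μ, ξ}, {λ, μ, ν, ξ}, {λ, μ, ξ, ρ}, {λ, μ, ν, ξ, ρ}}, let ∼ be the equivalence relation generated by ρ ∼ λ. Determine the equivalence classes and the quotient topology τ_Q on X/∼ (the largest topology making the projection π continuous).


X/∼ = {[λ=ρ], [μ], [ν], [ξ]}; |τ_Q| = 4.

Equivalence classes: [λ=ρ], [μ], [ν], [ξ].
Quotient map π: X → X/∼ sends λ ↦ [λ=ρ], μ ↦ [μ], ν ↦ [ν], ξ ↦ [ξ], ρ ↦ [λ=ρ].
For each subset V ⊆ X/∼, compute π^{-1}(V) ⊆ X and check whether π^{-1}(V) ∈ τ. V is open in τ_Q iff π^{-1}(V) ∈ τ.
  V = {}: π^{-1}(V) = ∅ ∈ τ ✓.
  V = {[λ=ρ]}: π^{-1}(V) = {λ, ρ} ∉ τ ✗.
  V = {[μ]}: π^{-1}(V) = {μ} ∉ τ ✗.
  V = {[λ=ρ], [μ]}: π^{-1}(V) = {λ, μ, ρ} ∉ τ ✗.
  V = {[ν]}: π^{-1}(V) = {ν} ∈ τ ✓.
  V = {[λ=ρ], [ν]}: π^{-1}(V) = {λ, ν, ρ} ∉ τ ✗.
  V = {[μ], [ν]}: π^{-1}(V) = {μ, ν} ∉ τ ✗.
  V = {[λ=ρ], [μ], [ν]}: π^{-1}(V) = {λ, μ, ν, ρ} ∉ τ ✗.
  V = {[ξ]}: π^{-1}(V) = {ξ} ∉ τ ✗.
  V = {[λ=ρ], [ξ]}: π^{-1}(V) = {λ, ξ, ρ} ∉ τ ✗.
  V = {[μ], [ξ]}: π^{-1}(V) = {μ, ξ} ∉ τ ✗.
  V = {[λ=ρ], [μ], [ξ]}: π^{-1}(V) = {λ, μ, ξ, ρ} ∈ τ ✓.
  V = {[ν], [ξ]}: π^{-1}(V) = {ν, ξ} ∉ τ ✗.
  V = {[λ=ρ], [ν], [ξ]}: π^{-1}(V) = {λ, ν, ξ, ρ} ∉ τ ✗.
  V = {[μ], [ν], [ξ]}: π^{-1}(V) = {μ, ν, ξ} ∉ τ ✗.
  V = {[λ=ρ], [μ], [ν], [ξ]}: π^{-1}(V) = {λ, μ, ν, ξ, ρ} ∈ τ ✓.
Open sets in the quotient: τ_Q = {{}, {[ν]}, {[λ=ρ], [μ], [ξ]}, {[λ=ρ], [μ], [ν], [ξ]}} (4 elements).


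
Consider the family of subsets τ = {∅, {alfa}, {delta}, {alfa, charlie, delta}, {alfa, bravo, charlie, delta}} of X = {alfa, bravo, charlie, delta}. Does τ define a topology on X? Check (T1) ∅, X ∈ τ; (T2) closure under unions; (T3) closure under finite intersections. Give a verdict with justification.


τ is NOT a topology on X.

Axiom (T1): ∅ ∈ τ? Yes; X ∈ τ? Yes.
Axiom (T2/T3): check pairwise unions and intersections of members of τ.
Counterexample for (T2): {alfa} ∪ {delta} = {alfa, delta} ∉ τ. Therefore τ is NOT a topology.


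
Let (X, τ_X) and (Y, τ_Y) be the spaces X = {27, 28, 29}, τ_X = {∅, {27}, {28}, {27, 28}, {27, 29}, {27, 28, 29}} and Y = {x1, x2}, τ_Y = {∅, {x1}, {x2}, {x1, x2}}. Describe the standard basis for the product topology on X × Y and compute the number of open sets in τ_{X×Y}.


Basis B = {∅ × ∅, {27} × {x1}, {27} × {x2}, {28} × {x1}, {28} × {x2}, {27} × {x1, x2}, {27, 28} × {x1}, {27, 29} × {x1}, {27, 28} × {x2}, {27, 29} × {x2}, {28} × {x1, x2}, {27, 28, 29} × {x1}, {27, 28, 29} × {x2}, {27, 28} × {x1, x2}, {27, 29} × {x1, x2}, {27, 28, 29} × {x1, x2}}; |τ_{X×Y}| = 36.

Enumerate products U × V with U ∈ τ_X, V ∈ τ_Y (deduplicated):
  ∅ × ∅ = {} (∅)
  {27} × {x1} = {(27,x1)}
  {27} × {x2} = {(27,x2)}
  {28} × {x1} = {(28,x1)}
  {28} × {x2} = {(28,x2)}
  {27} × {x1, x2} = {(27,x1), (27,x2)}
  {27, 28} × {x1} = {(27,x1), (28,x1)}
  {27, 29} × {x1} = {(27,x1), (29,x1)}
  {27, 28} × {x2} = {(27,x2), (28,x2)}
  {27, 29} × {x2} = {(27,x2), (29,x2)}
  {28} × {x1, x2} = {(28,x1), (28,x2)}
  {27, 28, 29} × {x1} = {(27,x1), (28,x1), (29,x1)}
  {27, 28, 29} × {x2} = {(27,x2), (28,x2), (29,x2)}
  {27, 28} × {x1, x2} = {(27,x1), (27,x2), (28,x1), (28,x2)}
  {27, 29} × {x1, x2} = {(27,x1), (27,x2), (29,x1), (29,x2)}
  {27, 28, 29} × {x1, x2} = {(27,x1), (27,x2), (28,x1), (28,x2), (29,x1), (29,x2)}
These 16 distinct sets form the basis B.
Close under arbitrary unions to get τ_{X×Y}; counting gives |τ_{X×Y}| = 36.


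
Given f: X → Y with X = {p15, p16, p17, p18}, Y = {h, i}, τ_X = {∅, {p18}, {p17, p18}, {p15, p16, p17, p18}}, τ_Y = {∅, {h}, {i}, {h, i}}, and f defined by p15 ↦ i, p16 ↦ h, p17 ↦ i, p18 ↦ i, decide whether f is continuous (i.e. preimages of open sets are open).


f is NOT continuous.

Compute f^{-1}(U) for each U ∈ τ_Y:
  U = ∅: f^{-1}(U) = ∅ ∈ τ_X ✓.
  U = {h}: f^{-1}(U) = {p16} ∉ τ_X ✗.
  U = {i}: f^{-1}(U) = {p15, p17, p18} ∉ τ_X ✗.
  U = {h, i}: f^{-1}(U) = {p15, p16, p17, p18} ∈ τ_X ✓.
Found U = {h} with f^{-1}(U) = {p16} not in τ_X. Therefore f is NOT continuous.


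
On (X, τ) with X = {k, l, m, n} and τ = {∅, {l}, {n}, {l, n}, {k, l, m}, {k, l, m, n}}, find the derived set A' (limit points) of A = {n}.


A' = ∅

For each x ∈ X, list the open sets U ∈ τ with x ∈ U, then check whether U ∩ (A ∖ {x}) ≠ ∅ for every such U.
  x = k: open {k, l, m} ∋ x has {k, l, m} ∩ (A ∖ {k}) = ∅, so x is NOT a limit point.
  x = l: open {l} ∋ x has {l} ∩ (A ∖ {l}) = ∅, so x is NOT a limit point.
  x = m: open {k, l, m} ∋ x has {k, l, m} ∩ (A ∖ {m}) = ∅, so x is NOT a limit point.
  x = n: open {n} ∋ x has {n} ∩ (A ∖ {n}) = ∅, so x is NOT a limit point.
Collecting: A' = ∅.


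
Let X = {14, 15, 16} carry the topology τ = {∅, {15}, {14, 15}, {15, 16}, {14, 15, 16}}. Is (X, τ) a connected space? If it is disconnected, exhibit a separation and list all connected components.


(X, τ) is connected.

Find clopen sets (U ∈ τ with X ∖ U ∈ τ):
  U = ∅, X ∖ U = {14, 15, 16} — both open, so U is clopen.
  U = {14, 15, 16}, X ∖ U = ∅ — both open, so U is clopen.
Only trivial clopens (∅ and X) exist, so (X, τ) is connected.
Compute connected components by grouping points that agree on all clopens:
  component: {14, 15, 16}


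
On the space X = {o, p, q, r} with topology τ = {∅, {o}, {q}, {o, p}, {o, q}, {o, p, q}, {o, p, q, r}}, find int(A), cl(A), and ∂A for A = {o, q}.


int(A) = {o, q}, cl(A) = {o, p, q, r}, ∂A = {p, r}.

Closed sets in (X, τ) are complements of opens:
  closed(X, τ) = {∅, {r}, {p, r}, {q, r}, {o, p, r}, {p, q, r}, {o, p, q, r}}.
int(A) = ⋃ {U ∈ τ : U ⊆ A}. Opens contained in A: ∅, {o}, {q}, {o, q}.
Taking the union of these: int(A) = {o, q}.
cl(A) = ⋂ {C closed : A ⊆ C}. Closed sets containing A: {o, p, q, r}.
Intersecting these: cl(A) = {o, p, q, r}.
∂A = cl(A) ∖ int(A) = {o, p, q, r} ∖ {o, q} = {p, r}.


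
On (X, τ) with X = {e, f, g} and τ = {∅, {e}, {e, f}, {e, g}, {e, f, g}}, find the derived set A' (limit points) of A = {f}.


A' = ∅

For each x ∈ X, list the open sets U ∈ τ with x ∈ U, then check whether U ∩ (A ∖ {x}) ≠ ∅ for every such U.
  x = e: open {e} ∋ x has {e} ∩ (A ∖ {e}) = ∅, so x is NOT a limit point.
  x = f: open {e, f} ∋ x has {e, f} ∩ (A ∖ {f}) = ∅, so x is NOT a limit point.
  x = g: open {e, g} ∋ x has {e, g} ∩ (A ∖ {g}) = ∅, so x is NOT a limit point.
Collecting: A' = ∅.


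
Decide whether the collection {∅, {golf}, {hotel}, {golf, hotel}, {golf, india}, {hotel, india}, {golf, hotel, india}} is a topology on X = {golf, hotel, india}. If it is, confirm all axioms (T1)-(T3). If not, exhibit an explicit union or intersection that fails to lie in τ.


τ is NOT a topology on X.

Axiom (T1): ∅ ∈ τ? Yes; X ∈ τ? Yes.
Axiom (T2/T3): check pairwise unions and intersections of members of τ.
Counterexample for (T3): {golf, india} ∩ {hotel, india} = {india} ∉ τ. Therefore τ is NOT a topology.


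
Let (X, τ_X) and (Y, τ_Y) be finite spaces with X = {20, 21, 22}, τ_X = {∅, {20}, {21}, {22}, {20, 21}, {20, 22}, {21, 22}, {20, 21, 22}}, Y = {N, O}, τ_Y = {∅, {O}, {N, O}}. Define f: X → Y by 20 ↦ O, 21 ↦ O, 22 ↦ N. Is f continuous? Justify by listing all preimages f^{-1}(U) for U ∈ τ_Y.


f IS continuous.

Compute f^{-1}(U) for each U ∈ τ_Y:
  U = ∅: f^{-1}(U) = ∅ ∈ τ_X ✓.
  U = {O}: f^{-1}(U) = {20, 21} ∈ τ_X ✓.
  U = {N, O}: f^{-1}(U) = {20, 21, 22} ∈ τ_X ✓.
Every preimage lies in τ_X, so f IS continuous.


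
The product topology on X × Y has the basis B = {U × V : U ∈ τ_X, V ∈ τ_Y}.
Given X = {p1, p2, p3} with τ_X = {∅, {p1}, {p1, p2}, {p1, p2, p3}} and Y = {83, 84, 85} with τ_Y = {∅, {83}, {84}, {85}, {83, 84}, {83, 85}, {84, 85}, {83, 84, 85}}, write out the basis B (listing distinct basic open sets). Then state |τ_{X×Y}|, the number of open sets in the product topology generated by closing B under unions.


Basis B = {∅ × ∅, {p1} × {83}, {p1} × {84}, {p1} × {85}, {p1} × {83, 84}, {p1} × {83, 85}, {p1, p2} × {83}, {p1} × {84, 85}, {p1, p2} × {84}, {p1, p2} × {85}, {p1} × {83, 84, 85}, {p1, p2, p3} × {83}, {p1, p2, p3} × {84}, {p1, p2, p3} × {85}, {p1, p2} × {83, 84}, {p1, p2} × {83, 85}, {p1, p2} × {84, 85}, {p1, p2} × {83, 84, 85}, {p1, p2, p3} × {83, 84}, {p1, p2, p3} × {83, 85}, {p1, p2, p3} × {84, 85}, {p1, p2, p3} × {83, 84, 85}}; |τ_{X×Y}| = 64.

Enumerate products U × V with U ∈ τ_X, V ∈ τ_Y (deduplicated):
  ∅ × ∅ = {} (∅)
  {p1} × {83} = {(p1,83)}
  {p1} × {84} = {(p1,84)}
  {p1} × {85} = {(p1,85)}
  {p1} × {83, 84} = {(p1,83), (p1,84)}
  {p1} × {83, 85} = {(p1,83), (p1,85)}
  {p1, p2} × {83} = {(p1,83), (p2,83)}
  {p1} × {84, 85} = {(p1,84), (p1,85)}
  {p1, p2} × {84} = {(p1,84), (p2,84)}
  {p1, p2} × {85} = {(p1,85), (p2,85)}
  {p1} × {83, 84, 85} = {(p1,83), (p1,84), (p1,85)}
  {p1, p2, p3} × {83} = {(p1,83), (p2,83), (p3,83)}
  {p1, p2, p3} × {84} = {(p1,84), (p2,84), (p3,84)}
  {p1, p2, p3} × {85} = {(p1,85), (p2,85), (p3,85)}
  {p1, p2} × {83, 84} = {(p1,83), (p1,84), (p2,83), (p2,84)}
  {p1, p2} × {83, 85} = {(p1,83), (p1,85), (p2,83), (p2,85)}
  {p1, p2} × {84, 85} = {(p1,84), (p1,85), (p2,84), (p2,85)}
  {p1, p2} × {83, 84, 85} = {(p1,83), (p1,84), (p1,85), (p2,83), (p2,84), (p2,85)}
  {p1, p2, p3} × {83, 84} = {(p1,83), (p1,84), (p2,83), (p2,84), (p3,83), (p3,84)}
  {p1, p2, p3} × {83, 85} = {(p1,83), (p1,85), (p2,83), (p2,85), (p3,83), (p3,85)}
  {p1, p2, p3} × {84, 85} = {(p1,84), (p1,85), (p2,84), (p2,85), (p3,84), (p3,85)}
  {p1, p2, p3} × {83, 84, 85} = {(p1,83), (p1,84), (p1,85), (p2,83), (p2,84), (p2,85), (p3,83), (p3,84), (p3,85)}
These 22 distinct sets form the basis B.
Close under arbitrary unions to get τ_{X×Y}; counting gives |τ_{X×Y}| = 64.


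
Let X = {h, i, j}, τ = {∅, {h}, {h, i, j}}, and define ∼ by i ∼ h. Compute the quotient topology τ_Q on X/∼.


X/∼ = {[h=i], [j]}; |τ_Q| = 2.

Equivalence classes: [h=i], [j].
Quotient map π: X → X/∼ sends h ↦ [h=i], i ↦ [h=i], j ↦ [j].
For each subset V ⊆ X/∼, compute π^{-1}(V) ⊆ X and check whether π^{-1}(V) ∈ τ. V is open in τ_Q iff π^{-1}(V) ∈ τ.
  V = {}: π^{-1}(V) = ∅ ∈ τ ✓.
  V = {[h=i]}: π^{-1}(V) = {h, i} ∉ τ ✗.
  V = {[j]}: π^{-1}(V) = {j} ∉ τ ✗.
  V = {[h=i], [j]}: π^{-1}(V) = {h, i, j} ∈ τ ✓.
Open sets in the quotient: τ_Q = {{}, {[h=i], [j]}} (2 elements).


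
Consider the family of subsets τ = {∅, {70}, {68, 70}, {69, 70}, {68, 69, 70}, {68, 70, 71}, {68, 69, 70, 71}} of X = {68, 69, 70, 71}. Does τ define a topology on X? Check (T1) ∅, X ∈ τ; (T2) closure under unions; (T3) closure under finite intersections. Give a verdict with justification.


τ IS a topology on X.

Axiom (T1): ∅ ∈ τ? Yes; X ∈ τ? Yes.
Axiom (T2/T3): check pairwise unions and intersections of members of τ.
All pairwise intersections and unions checked — each lies in τ. Therefore τ satisfies (T1), (T2), (T3): it IS a topology on X.


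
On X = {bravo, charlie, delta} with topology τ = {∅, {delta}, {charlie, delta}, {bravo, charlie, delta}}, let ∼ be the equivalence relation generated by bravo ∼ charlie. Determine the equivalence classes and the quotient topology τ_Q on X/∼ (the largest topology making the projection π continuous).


X/∼ = {[bravo=charlie], [delta]}; |τ_Q| = 3.

Equivalence classes: [bravo=charlie], [delta].
Quotient map π: X → X/∼ sends bravo ↦ [bravo=charlie], charlie ↦ [bravo=charlie], delta ↦ [delta].
For each subset V ⊆ X/∼, compute π^{-1}(V) ⊆ X and check whether π^{-1}(V) ∈ τ. V is open in τ_Q iff π^{-1}(V) ∈ τ.
  V = {}: π^{-1}(V) = ∅ ∈ τ ✓.
  V = {[bravo=charlie]}: π^{-1}(V) = {bravo, charlie} ∉ τ ✗.
  V = {[delta]}: π^{-1}(V) = {delta} ∈ τ ✓.
  V = {[bravo=charlie], [delta]}: π^{-1}(V) = {bravo, charlie, delta} ∈ τ ✓.
Open sets in the quotient: τ_Q = {{}, {[delta]}, {[bravo=charlie], [delta]}} (3 elements).


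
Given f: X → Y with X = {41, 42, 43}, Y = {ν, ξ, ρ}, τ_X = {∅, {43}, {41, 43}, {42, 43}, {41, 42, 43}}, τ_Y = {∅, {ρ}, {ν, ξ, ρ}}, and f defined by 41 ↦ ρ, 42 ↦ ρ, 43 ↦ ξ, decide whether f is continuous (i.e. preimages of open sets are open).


f is NOT continuous.

Compute f^{-1}(U) for each U ∈ τ_Y:
  U = ∅: f^{-1}(U) = ∅ ∈ τ_X ✓.
  U = {ρ}: f^{-1}(U) = {41, 42} ∉ τ_X ✗.
  U = {ν, ξ, ρ}: f^{-1}(U) = {41, 42, 43} ∈ τ_X ✓.
Found U = {ρ} with f^{-1}(U) = {41, 42} not in τ_X. Therefore f is NOT continuous.


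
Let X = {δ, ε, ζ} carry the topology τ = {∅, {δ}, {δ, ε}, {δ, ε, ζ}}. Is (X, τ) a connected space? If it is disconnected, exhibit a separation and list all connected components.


(X, τ) is connected.

Find clopen sets (U ∈ τ with X ∖ U ∈ τ):
  U = ∅, X ∖ U = {δ, ε, ζ} — both open, so U is clopen.
  U = {δ, ε, ζ}, X ∖ U = ∅ — both open, so U is clopen.
Only trivial clopens (∅ and X) exist, so (X, τ) is connected.
Compute connected components by grouping points that agree on all clopens:
  component: {δ, ε, ζ}


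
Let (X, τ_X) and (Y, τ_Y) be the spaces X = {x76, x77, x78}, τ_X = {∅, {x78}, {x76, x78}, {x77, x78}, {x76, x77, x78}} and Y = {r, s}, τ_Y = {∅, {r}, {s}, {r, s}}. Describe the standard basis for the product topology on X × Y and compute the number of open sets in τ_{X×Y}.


Basis B = {∅ × ∅, {x78} × {r}, {x78} × {s}, {x76, x78} × {r}, {x76, x78} × {s}, {x77, x78} × {r}, {x77, x78} × {s}, {x78} × {r, s}, {x76, x77, x78} × {r}, {x76, x77, x78} × {s}, {x76, x78} × {r, s}, {x77, x78} × {r, s}, {x76, x77, x78} × {r, s}}; |τ_{X×Y}| = 25.

Enumerate products U × V with U ∈ τ_X, V ∈ τ_Y (deduplicated):
  ∅ × ∅ = {} (∅)
  {x78} × {r} = {(x78,r)}
  {x78} × {s} = {(x78,s)}
  {x76, x78} × {r} = {(x76,r), (x78,r)}
  {x76, x78} × {s} = {(x76,s), (x78,s)}
  {x77, x78} × {r} = {(x77,r), (x78,r)}
  {x77, x78} × {s} = {(x77,s), (x78,s)}
  {x78} × {r, s} = {(x78,r), (x78,s)}
  {x76, x77, x78} × {r} = {(x76,r), (x77,r), (x78,r)}
  {x76, x77, x78} × {s} = {(x76,s), (x77,s), (x78,s)}
  {x76, x78} × {r, s} = {(x76,r), (x76,s), (x78,r), (x78,s)}
  {x77, x78} × {r, s} = {(x77,r), (x77,s), (x78,r), (x78,s)}
  {x76, x77, x78} × {r, s} = {(x76,r), (x76,s), (x77,r), (x77,s), (x78,r), (x78,s)}
These 13 distinct sets form the basis B.
Close under arbitrary unions to get τ_{X×Y}; counting gives |τ_{X×Y}| = 25.


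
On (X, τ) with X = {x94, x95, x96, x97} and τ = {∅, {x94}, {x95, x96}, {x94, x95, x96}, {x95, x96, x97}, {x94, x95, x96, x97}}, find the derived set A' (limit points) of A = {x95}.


A' = {x96, x97}

For each x ∈ X, list the open sets U ∈ τ with x ∈ U, then check whether U ∩ (A ∖ {x}) ≠ ∅ for every such U.
  x = x94: open {x94} ∋ x has {x94} ∩ (A ∖ {x94}) = ∅, so x is NOT a limit point.
  x = x95: open {x95, x96} ∋ x has {x95, x96} ∩ (A ∖ {x95}) = ∅, so x is NOT a limit point.
  x = x96: opens ∋ x are {x95, x96}, {x94, x95, x96}, {x95, x96, x97}, {x94, x95, x96, x97}; each meets A ∖ {x96}, so x IS a limit point.
  x = x97: opens ∋ x are {x95, x96, x97}, {x94, x95, x96, x97}; each meets A ∖ {x97}, so x IS a limit point.
Collecting: A' = {x96, x97}.


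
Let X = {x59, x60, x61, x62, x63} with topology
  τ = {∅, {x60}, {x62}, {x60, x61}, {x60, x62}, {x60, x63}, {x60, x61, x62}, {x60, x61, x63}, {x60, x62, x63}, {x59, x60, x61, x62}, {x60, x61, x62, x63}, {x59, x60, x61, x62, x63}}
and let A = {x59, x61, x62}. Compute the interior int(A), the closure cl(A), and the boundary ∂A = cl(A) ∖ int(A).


int(A) = {x62}, cl(A) = {x59, x61, x62}, ∂A = {x59, x61}.

Closed sets in (X, τ) are complements of opens:
  closed(X, τ) = {∅, {x59}, {x63}, {x59, x61}, {x59, x62}, {x59, x63}, {x59, x61, x62}, {x59, x61, x63}, {x59, x62, x63}, {x59, x60, x61, x63}, {x59, x61, x62, x63}, {x59, x60, x61, x62, x63}}.
int(A) = ⋃ {U ∈ τ : U ⊆ A}. Opens contained in A: ∅, {x62}.
Taking the union of these: int(A) = {x62}.
cl(A) = ⋂ {C closed : A ⊆ C}. Closed sets containing A: {x59, x61, x62}, {x59, x61, x62, x63}, {x59, x60, x61, x62, x63}.
Intersecting these: cl(A) = {x59, x61, x62}.
∂A = cl(A) ∖ int(A) = {x59, x61, x62} ∖ {x62} = {x59, x61}.


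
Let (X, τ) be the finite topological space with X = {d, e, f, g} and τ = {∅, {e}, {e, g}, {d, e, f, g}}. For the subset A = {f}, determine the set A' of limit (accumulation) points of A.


A' = {d}

For each x ∈ X, list the open sets U ∈ τ with x ∈ U, then check whether U ∩ (A ∖ {x}) ≠ ∅ for every such U.
  x = d: opens ∋ x are {d, e, f, g}; each meets A ∖ {d}, so x IS a limit point.
  x = e: open {e} ∋ x has {e} ∩ (A ∖ {e}) = ∅, so x is NOT a limit point.
  x = f: open {d, e, f, g} ∋ x has {d, e, f, g} ∩ (A ∖ {f}) = ∅, so x is NOT a limit point.
  x = g: open {e, g} ∋ x has {e, g} ∩ (A ∖ {g}) = ∅, so x is NOT a limit point.
Collecting: A' = {d}.


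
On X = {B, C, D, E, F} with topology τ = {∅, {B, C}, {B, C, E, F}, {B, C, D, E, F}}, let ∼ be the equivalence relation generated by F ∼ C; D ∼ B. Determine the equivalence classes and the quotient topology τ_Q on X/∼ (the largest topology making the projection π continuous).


X/∼ = {[B=D], [C=F], [E]}; |τ_Q| = 2.

Equivalence classes: [B=D], [C=F], [E].
Quotient map π: X → X/∼ sends B ↦ [B=D], C ↦ [C=F], D ↦ [B=D], E ↦ [E], F ↦ [C=F].
For each subset V ⊆ X/∼, compute π^{-1}(V) ⊆ X and check whether π^{-1}(V) ∈ τ. V is open in τ_Q iff π^{-1}(V) ∈ τ.
  V = {}: π^{-1}(V) = ∅ ∈ τ ✓.
  V = {[B=D]}: π^{-1}(V) = {B, D} ∉ τ ✗.
  V = {[C=F]}: π^{-1}(V) = {C, F} ∉ τ ✗.
  V = {[B=D], [C=F]}: π^{-1}(V) = {B, C, D, F} ∉ τ ✗.
  V = {[E]}: π^{-1}(V) = {E} ∉ τ ✗.
  V = {[B=D], [E]}: π^{-1}(V) = {B, D, E} ∉ τ ✗.
  V = {[C=F], [E]}: π^{-1}(V) = {C, E, F} ∉ τ ✗.
  V = {[B=D], [C=F], [E]}: π^{-1}(V) = {B, C, D, E, F} ∈ τ ✓.
Open sets in the quotient: τ_Q = {{}, {[B=D], [C=F], [E]}} (2 elements).


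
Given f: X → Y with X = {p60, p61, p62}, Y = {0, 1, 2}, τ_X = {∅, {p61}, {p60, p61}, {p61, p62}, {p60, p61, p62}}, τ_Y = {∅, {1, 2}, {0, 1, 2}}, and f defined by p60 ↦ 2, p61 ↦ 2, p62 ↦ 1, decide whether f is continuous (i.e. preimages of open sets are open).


f IS continuous.

Compute f^{-1}(U) for each U ∈ τ_Y:
  U = ∅: f^{-1}(U) = ∅ ∈ τ_X ✓.
  U = {1, 2}: f^{-1}(U) = {p60, p61, p62} ∈ τ_X ✓.
  U = {0, 1, 2}: f^{-1}(U) = {p60, p61, p62} ∈ τ_X ✓.
Every preimage lies in τ_X, so f IS continuous.


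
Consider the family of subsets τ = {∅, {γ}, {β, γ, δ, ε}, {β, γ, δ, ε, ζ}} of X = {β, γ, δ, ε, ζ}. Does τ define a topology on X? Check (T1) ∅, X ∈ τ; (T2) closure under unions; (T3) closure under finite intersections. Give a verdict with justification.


τ IS a topology on X.

Axiom (T1): ∅ ∈ τ? Yes; X ∈ τ? Yes.
Axiom (T2/T3): check pairwise unions and intersections of members of τ.
All pairwise intersections and unions checked — each lies in τ. Therefore τ satisfies (T1), (T2), (T3): it IS a topology on X.


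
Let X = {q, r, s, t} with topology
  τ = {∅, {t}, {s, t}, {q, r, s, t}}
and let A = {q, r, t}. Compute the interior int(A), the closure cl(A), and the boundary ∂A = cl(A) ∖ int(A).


int(A) = {t}, cl(A) = {q, r, s, t}, ∂A = {q, r, s}.

Closed sets in (X, τ) are complements of opens:
  closed(X, τ) = {∅, {q, r}, {q, r, s}, {q, r, s, t}}.
int(A) = ⋃ {U ∈ τ : U ⊆ A}. Opens contained in A: ∅, {t}.
Taking the union of these: int(A) = {t}.
cl(A) = ⋂ {C closed : A ⊆ C}. Closed sets containing A: {q, r, s, t}.
Intersecting these: cl(A) = {q, r, s, t}.
∂A = cl(A) ∖ int(A) = {q, r, s, t} ∖ {t} = {q, r, s}.


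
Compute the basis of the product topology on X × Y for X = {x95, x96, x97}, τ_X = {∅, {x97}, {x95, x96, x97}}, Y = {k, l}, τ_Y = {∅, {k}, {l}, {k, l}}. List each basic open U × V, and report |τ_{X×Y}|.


Basis B = {∅ × ∅, {x97} × {k}, {x97} × {l}, {x97} × {k, l}, {x95, x96, x97} × {k}, {x95, x96, x97} × {l}, {x95, x96, x97} × {k, l}}; |τ_{X×Y}| = 9.

Enumerate products U × V with U ∈ τ_X, V ∈ τ_Y (deduplicated):
  ∅ × ∅ = {} (∅)
  {x97} × {k} = {(x97,k)}
  {x97} × {l} = {(x97,l)}
  {x97} × {k, l} = {(x97,k), (x97,l)}
  {x95, x96, x97} × {k} = {(x95,k), (x96,k), (x97,k)}
  {x95, x96, x97} × {l} = {(x95,l), (x96,l), (x97,l)}
  {x95, x96, x97} × {k, l} = {(x95,k), (x95,l), (x96,k), (x96,l), (x97,k), (x97,l)}
These 7 distinct sets form the basis B.
Close under arbitrary unions to get τ_{X×Y}; counting gives |τ_{X×Y}| = 9.


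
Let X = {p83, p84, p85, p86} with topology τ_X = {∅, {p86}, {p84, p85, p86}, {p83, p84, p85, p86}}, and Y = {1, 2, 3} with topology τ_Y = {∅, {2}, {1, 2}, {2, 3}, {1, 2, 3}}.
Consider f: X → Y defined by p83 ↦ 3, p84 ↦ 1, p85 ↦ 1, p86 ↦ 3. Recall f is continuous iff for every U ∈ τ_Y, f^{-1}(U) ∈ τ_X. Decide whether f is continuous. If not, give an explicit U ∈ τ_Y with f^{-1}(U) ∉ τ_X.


f is NOT continuous.

Compute f^{-1}(U) for each U ∈ τ_Y:
  U = ∅: f^{-1}(U) = ∅ ∈ τ_X ✓.
  U = {2}: f^{-1}(U) = ∅ ∈ τ_X ✓.
  U = {1, 2}: f^{-1}(U) = {p84, p85} ∉ τ_X ✗.
  U = {2, 3}: f^{-1}(U) = {p83, p86} ∉ τ_X ✗.
  U = {1, 2, 3}: f^{-1}(U) = {p83, p84, p85, p86} ∈ τ_X ✓.
Found U = {1, 2} with f^{-1}(U) = {p84, p85} not in τ_X. Therefore f is NOT continuous.


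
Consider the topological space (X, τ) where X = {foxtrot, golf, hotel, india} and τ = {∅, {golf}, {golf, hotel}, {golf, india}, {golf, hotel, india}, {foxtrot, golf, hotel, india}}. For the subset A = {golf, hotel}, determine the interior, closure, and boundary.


int(A) = {golf, hotel}, cl(A) = {foxtrot, golf, hotel, india}, ∂A = {foxtrot, india}.

Closed sets in (X, τ) are complements of opens:
  closed(X, τ) = {∅, {foxtrot}, {foxtrot, hotel}, {foxtrot, india}, {foxtrot, hotel, india}, {foxtrot, golf, hotel, india}}.
int(A) = ⋃ {U ∈ τ : U ⊆ A}. Opens contained in A: ∅, {golf}, {golf, hotel}.
Taking the union of these: int(A) = {golf, hotel}.
cl(A) = ⋂ {C closed : A ⊆ C}. Closed sets containing A: {foxtrot, golf, hotel, india}.
Intersecting these: cl(A) = {foxtrot, golf, hotel, india}.
∂A = cl(A) ∖ int(A) = {foxtrot, golf, hotel, india} ∖ {golf, hotel} = {foxtrot, india}.


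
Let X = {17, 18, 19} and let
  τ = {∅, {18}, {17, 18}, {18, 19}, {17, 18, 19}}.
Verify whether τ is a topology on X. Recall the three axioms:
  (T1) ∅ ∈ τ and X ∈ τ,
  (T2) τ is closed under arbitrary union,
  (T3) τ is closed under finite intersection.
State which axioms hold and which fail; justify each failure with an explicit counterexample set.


τ IS a topology on X.

Axiom (T1): ∅ ∈ τ? Yes; X ∈ τ? Yes.
Axiom (T2/T3): check pairwise unions and intersections of members of τ.
All pairwise intersections and unions checked — each lies in τ. Therefore τ satisfies (T1), (T2), (T3): it IS a topology on X.


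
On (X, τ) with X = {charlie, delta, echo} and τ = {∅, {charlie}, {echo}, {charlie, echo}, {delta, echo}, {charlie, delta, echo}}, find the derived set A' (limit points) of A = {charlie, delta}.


A' = ∅

For each x ∈ X, list the open sets U ∈ τ with x ∈ U, then check whether U ∩ (A ∖ {x}) ≠ ∅ for every such U.
  x = charlie: open {charlie} ∋ x has {charlie} ∩ (A ∖ {charlie}) = ∅, so x is NOT a limit point.
  x = delta: open {delta, echo} ∋ x has {delta, echo} ∩ (A ∖ {delta}) = ∅, so x is NOT a limit point.
  x = echo: open {echo} ∋ x has {echo} ∩ (A ∖ {echo}) = ∅, so x is NOT a limit point.
Collecting: A' = ∅.


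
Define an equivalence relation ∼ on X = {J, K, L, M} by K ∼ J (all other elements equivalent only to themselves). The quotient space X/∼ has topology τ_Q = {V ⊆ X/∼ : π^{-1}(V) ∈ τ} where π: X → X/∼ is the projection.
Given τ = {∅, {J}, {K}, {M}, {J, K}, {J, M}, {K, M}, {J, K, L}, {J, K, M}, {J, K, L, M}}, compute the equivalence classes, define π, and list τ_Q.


X/∼ = {[J=K], [L], [M]}; |τ_Q| = 6.

Equivalence classes: [J=K], [L], [M].
Quotient map π: X → X/∼ sends J ↦ [J=K], K ↦ [J=K], L ↦ [L], M ↦ [M].
For each subset V ⊆ X/∼, compute π^{-1}(V) ⊆ X and check whether π^{-1}(V) ∈ τ. V is open in τ_Q iff π^{-1}(V) ∈ τ.
  V = {}: π^{-1}(V) = ∅ ∈ τ ✓.
  V = {[J=K]}: π^{-1}(V) = {J, K} ∈ τ ✓.
  V = {[L]}: π^{-1}(V) = {L} ∉ τ ✗.
  V = {[J=K], [L]}: π^{-1}(V) = {J, K, L} ∈ τ ✓.
  V = {[M]}: π^{-1}(V) = {M} ∈ τ ✓.
  V = {[J=K], [M]}: π^{-1}(V) = {J, K, M} ∈ τ ✓.
  V = {[L], [M]}: π^{-1}(V) = {L, M} ∉ τ ✗.
  V = {[J=K], [L], [M]}: π^{-1}(V) = {J, K, L, M} ∈ τ ✓.
Open sets in the quotient: τ_Q = {{}, {[J=K]}, {[J=K], [L]}, {[M]}, {[J=K], [M]}, {[J=K], [L], [M]}} (6 elements).


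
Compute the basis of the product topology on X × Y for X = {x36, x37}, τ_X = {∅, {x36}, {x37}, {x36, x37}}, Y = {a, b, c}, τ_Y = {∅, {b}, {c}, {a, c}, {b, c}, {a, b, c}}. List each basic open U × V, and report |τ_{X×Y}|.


Basis B = {∅ × ∅, {x36} × {b}, {x36} × {c}, {x37} × {b}, {x37} × {c}, {x36} × {a, c}, {x36} × {b, c}, {x36, x37} × {b}, {x36, x37} × {c}, {x37} × {a, c}, {x37} × {b, c}, {x36} × {a, b, c}, {x37} × {a, b, c}, {x36, x37} × {a, c}, {x36, x37} × {b, c}, {x36, x37} × {a, b, c}}; |τ_{X×Y}| = 36.

Enumerate products U × V with U ∈ τ_X, V ∈ τ_Y (deduplicated):
  ∅ × ∅ = {} (∅)
  {x36} × {b} = {(x36,b)}
  {x36} × {c} = {(x36,c)}
  {x37} × {b} = {(x37,b)}
  {x37} × {c} = {(x37,c)}
  {x36} × {a, c} = {(x36,a), (x36,c)}
  {x36} × {b, c} = {(x36,b), (x36,c)}
  {x36, x37} × {b} = {(x36,b), (x37,b)}
  {x36, x37} × {c} = {(x36,c), (x37,c)}
  {x37} × {a, c} = {(x37,a), (x37,c)}
  {x37} × {b, c} = {(x37,b), (x37,c)}
  {x36} × {a, b, c} = {(x36,a), (x36,b), (x36,c)}
  {x37} × {a, b, c} = {(x37,a), (x37,b), (x37,c)}
  {x36, x37} × {a, c} = {(x36,a), (x36,c), (x37,a), (x37,c)}
  {x36, x37} × {b, c} = {(x36,b), (x36,c), (x37,b), (x37,c)}
  {x36, x37} × {a, b, c} = {(x36,a), (x36,b), (x36,c), (x37,a), (x37,b), (x37,c)}
These 16 distinct sets form the basis B.
Close under arbitrary unions to get τ_{X×Y}; counting gives |τ_{X×Y}| = 36.


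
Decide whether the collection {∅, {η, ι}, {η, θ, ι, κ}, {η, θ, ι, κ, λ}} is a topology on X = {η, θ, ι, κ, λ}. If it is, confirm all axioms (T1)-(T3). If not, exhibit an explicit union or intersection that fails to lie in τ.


τ IS a topology on X.

Axiom (T1): ∅ ∈ τ? Yes; X ∈ τ? Yes.
Axiom (T2/T3): check pairwise unions and intersections of members of τ.
All pairwise intersections and unions checked — each lies in τ. Therefore τ satisfies (T1), (T2), (T3): it IS a topology on X.


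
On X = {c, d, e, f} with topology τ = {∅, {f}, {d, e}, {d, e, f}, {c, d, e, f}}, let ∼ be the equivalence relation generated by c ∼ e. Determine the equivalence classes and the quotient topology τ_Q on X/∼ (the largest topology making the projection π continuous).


X/∼ = {[c=e], [d], [f]}; |τ_Q| = 3.

Equivalence classes: [c=e], [d], [f].
Quotient map π: X → X/∼ sends c ↦ [c=e], d ↦ [d], e ↦ [c=e], f ↦ [f].
For each subset V ⊆ X/∼, compute π^{-1}(V) ⊆ X and check whether π^{-1}(V) ∈ τ. V is open in τ_Q iff π^{-1}(V) ∈ τ.
  V = {}: π^{-1}(V) = ∅ ∈ τ ✓.
  V = {[c=e]}: π^{-1}(V) = {c, e} ∉ τ ✗.
  V = {[d]}: π^{-1}(V) = {d} ∉ τ ✗.
  V = {[c=e], [d]}: π^{-1}(V) = {c, d, e} ∉ τ ✗.
  V = {[f]}: π^{-1}(V) = {f} ∈ τ ✓.
  V = {[c=e], [f]}: π^{-1}(V) = {c, e, f} ∉ τ ✗.
  V = {[d], [f]}: π^{-1}(V) = {d, f} ∉ τ ✗.
  V = {[c=e], [d], [f]}: π^{-1}(V) = {c, d, e, f} ∈ τ ✓.
Open sets in the quotient: τ_Q = {{}, {[f]}, {[c=e], [d], [f]}} (3 elements).


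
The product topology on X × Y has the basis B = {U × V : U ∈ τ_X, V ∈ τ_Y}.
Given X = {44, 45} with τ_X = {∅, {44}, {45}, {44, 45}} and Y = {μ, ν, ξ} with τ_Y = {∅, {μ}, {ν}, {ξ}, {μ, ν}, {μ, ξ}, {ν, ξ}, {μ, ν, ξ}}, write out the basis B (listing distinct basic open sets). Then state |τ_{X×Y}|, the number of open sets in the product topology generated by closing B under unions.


Basis B = {∅ × ∅, {44} × {μ}, {44} × {ν}, {44} × {ξ}, {45} × {μ}, {45} × {ν}, {45} × {ξ}, {44} × {μ, ν}, {44} × {μ, ξ}, {44, 45} × {μ}, {44} × {ν, ξ}, {44, 45} × {ν}, {44, 45} × {ξ}, {45} × {μ, ν}, {45} × {μ, ξ}, {45} × {ν, ξ}, {44} × {μ, ν, ξ}, {45} × {μ, ν, ξ}, {44, 45} × {μ, ν}, {44, 45} × {μ, ξ}, {44, 45} × {ν, ξ}, {44, 45} × {μ, ν, ξ}}; |τ_{X×Y}| = 64.

Enumerate products U × V with U ∈ τ_X, V ∈ τ_Y (deduplicated):
  ∅ × ∅ = {} (∅)
  {44} × {μ} = {(44,μ)}
  {44} × {ν} = {(44,ν)}
  {44} × {ξ} = {(44,ξ)}
  {45} × {μ} = {(45,μ)}
  {45} × {ν} = {(45,ν)}
  {45} × {ξ} = {(45,ξ)}
  {44} × {μ, ν} = {(44,μ), (44,ν)}
  {44} × {μ, ξ} = {(44,μ), (44,ξ)}
  {44, 45} × {μ} = {(44,μ), (45,μ)}
  {44} × {ν, ξ} = {(44,ν), (44,ξ)}
  {44, 45} × {ν} = {(44,ν), (45,ν)}
  {44, 45} × {ξ} = {(44,ξ), (45,ξ)}
  {45} × {μ, ν} = {(45,μ), (45,ν)}
  {45} × {μ, ξ} = {(45,μ), (45,ξ)}
  {45} × {ν, ξ} = {(45,ν), (45,ξ)}
  {44} × {μ, ν, ξ} = {(44,μ), (44,ν), (44,ξ)}
  {45} × {μ, ν, ξ} = {(45,μ), (45,ν), (45,ξ)}
  {44, 45} × {μ, ν} = {(44,μ), (44,ν), (45,μ), (45,ν)}
  {44, 45} × {μ, ξ} = {(44,μ), (44,ξ), (45,μ), (45,ξ)}
  {44, 45} × {ν, ξ} = {(44,ν), (44,ξ), (45,ν), (45,ξ)}
  {44, 45} × {μ, ν, ξ} = {(44,μ), (44,ν), (44,ξ), (45,μ), (45,ν), (45,ξ)}
These 22 distinct sets form the basis B.
Close under arbitrary unions to get τ_{X×Y}; counting gives |τ_{X×Y}| = 64.


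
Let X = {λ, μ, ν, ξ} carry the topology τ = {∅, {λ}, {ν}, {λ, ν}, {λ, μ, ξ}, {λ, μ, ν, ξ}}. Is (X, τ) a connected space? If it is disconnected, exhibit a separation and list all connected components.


(X, τ) is disconnected; components = [{ν}, {λ, μ, ξ}].

Find clopen sets (U ∈ τ with X ∖ U ∈ τ):
  U = ∅, X ∖ U = {λ, μ, ν, ξ} — both open, so U is clopen.
  U = {ν}, X ∖ U = {λ, μ, ξ} — both open, so U is clopen.
  U = {λ, μ, ξ}, X ∖ U = {ν} — both open, so U is clopen.
  U = {λ, μ, ν, ξ}, X ∖ U = ∅ — both open, so U is clopen.
Nontrivial clopen(s) exist: e.g. {ν}. So (X, τ) is disconnected.
Compute connected components by grouping points that agree on all clopens:
  component: {ν}
  component: {λ, μ, ξ}
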